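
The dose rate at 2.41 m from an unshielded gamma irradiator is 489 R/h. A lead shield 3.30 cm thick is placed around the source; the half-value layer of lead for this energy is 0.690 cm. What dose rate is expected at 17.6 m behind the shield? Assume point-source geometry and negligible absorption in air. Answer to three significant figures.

Distance alone: 489 × (2.41/17.6)² = 489 × 0.01875 = 9.169 R/h.
Shield: 3.30/0.690 = 4.783 half-value layers → attenuation 2^(−4.783) = 0.03632.
Combined: 9.169 × 0.03632 = 0.3330 R/h.

0.333 R/h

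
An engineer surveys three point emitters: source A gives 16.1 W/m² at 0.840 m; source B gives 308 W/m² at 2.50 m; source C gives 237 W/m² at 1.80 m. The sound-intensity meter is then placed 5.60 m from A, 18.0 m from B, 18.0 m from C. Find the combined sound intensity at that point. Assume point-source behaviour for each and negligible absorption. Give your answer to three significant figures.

By superposition, sum each source's inverse-square contribution:
A: 16.1 × (0.840/5.60)² = 0.3623 W/m²
B: 308 × (2.50/18.0)² = 5.941 W/m²
C: 237 × (1.80/18.0)² = 2.370 W/m²
Total = 0.3623 + 5.941 + 2.370 = 8.673 W/m².

8.67 W/m²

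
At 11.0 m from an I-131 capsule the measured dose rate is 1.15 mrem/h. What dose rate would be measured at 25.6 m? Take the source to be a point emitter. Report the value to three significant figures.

By the inverse-square law, scaling from 11.0 m to 25.6 m:
(11.0/25.6)² = 0.1846, so 1.15 × 0.1846 = 0.2123 mrem/h.

0.212 mrem/h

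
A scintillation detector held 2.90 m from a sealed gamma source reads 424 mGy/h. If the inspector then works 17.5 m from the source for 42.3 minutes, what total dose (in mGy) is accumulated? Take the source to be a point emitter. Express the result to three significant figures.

8.21 mGy

By the inverse-square law, rate at 17.5 m:
(2.90/17.5)² = 0.02746, so 424 × 0.02746 = 11.64 mGy/h.
Dose = rate × time = 11.64 mGy/h × 0.7050 h = 8.206 mGy.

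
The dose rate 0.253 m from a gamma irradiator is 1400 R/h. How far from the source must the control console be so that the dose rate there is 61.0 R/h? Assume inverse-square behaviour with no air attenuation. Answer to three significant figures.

By the inverse-square law, d₂ = d₁·√(I₁/I₂).
I₁/I₂ = 1400/61.0 = 22.95, so d₂ = 0.253 × √22.95 = 1.212 m.

1.21 m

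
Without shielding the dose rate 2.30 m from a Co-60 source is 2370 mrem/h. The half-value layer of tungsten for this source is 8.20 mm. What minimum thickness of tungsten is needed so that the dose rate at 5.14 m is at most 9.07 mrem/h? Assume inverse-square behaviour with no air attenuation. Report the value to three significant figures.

At 5.14 m, distance alone gives 2370 × (2.30/5.14)² = 2370 × 0.2002 = 474.5 mrem/h.
Further attenuation needed: 474.5/9.07 = 52.32.
n = log₂(52.32) = 5.709 half-value layers.
Thickness = 5.709 × 8.20 mm = 46.81 mm.

46.8 mm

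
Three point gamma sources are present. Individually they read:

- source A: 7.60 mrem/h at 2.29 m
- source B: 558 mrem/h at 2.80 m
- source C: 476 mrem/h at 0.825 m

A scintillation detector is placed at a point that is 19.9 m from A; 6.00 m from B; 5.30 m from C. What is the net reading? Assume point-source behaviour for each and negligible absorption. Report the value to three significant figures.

133 mrem/h

Each source contributes Iᵢ·(dᵢ/rᵢ)²; contributions add.
A: 7.60 × (2.29/19.9)² = 0.1006 mrem/h
B: 558 × (2.80/6.00)² = 121.5 mrem/h
C: 476 × (0.825/5.30)² = 11.53 mrem/h
Total = 0.1006 + 121.5 + 11.53 = 133.1 mrem/h.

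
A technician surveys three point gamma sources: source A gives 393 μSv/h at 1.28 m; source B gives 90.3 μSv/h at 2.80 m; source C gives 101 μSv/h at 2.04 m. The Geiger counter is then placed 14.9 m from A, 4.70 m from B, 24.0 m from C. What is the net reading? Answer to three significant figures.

By superposition, sum each source's inverse-square contribution:
A: 393 × (1.28/14.9)² = 2.900 μSv/h
B: 90.3 × (2.80/4.70)² = 32.05 μSv/h
C: 101 × (2.04/24.0)² = 0.7297 μSv/h
Total = 2.900 + 32.05 + 0.7297 = 35.68 μSv/h.

35.7 μSv/h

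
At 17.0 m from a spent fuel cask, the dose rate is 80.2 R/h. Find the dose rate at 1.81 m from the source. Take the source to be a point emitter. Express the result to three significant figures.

By the inverse-square law, the rate at 1.81 m is
80.2 × (17.0/1.81)² = 80.2 × 88.21 = 7074 R/h.

7070 R/h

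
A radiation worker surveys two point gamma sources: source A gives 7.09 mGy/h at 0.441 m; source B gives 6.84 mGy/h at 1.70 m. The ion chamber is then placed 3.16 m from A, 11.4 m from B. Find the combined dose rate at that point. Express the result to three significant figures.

0.290 mGy/h

Each source contributes Iᵢ·(dᵢ/rᵢ)²; contributions add.
A: 7.09 × (0.441/3.16)² = 0.1381 mGy/h
B: 6.84 × (1.70/11.4)² = 0.1521 mGy/h
Total = 0.1381 + 0.1521 = 0.2902 mGy/h.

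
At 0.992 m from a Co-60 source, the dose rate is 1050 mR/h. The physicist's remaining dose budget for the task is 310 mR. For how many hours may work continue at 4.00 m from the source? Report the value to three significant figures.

Intensity scales as (d₁/d₂)², so rate at 4.00 m:
(0.992/4.00)² = 0.06150, so 1050 × 0.06150 = 64.58 mR/h.
Stay time = 310 mR ÷ 64.58 mR/h = 4.800 h.

4.80 h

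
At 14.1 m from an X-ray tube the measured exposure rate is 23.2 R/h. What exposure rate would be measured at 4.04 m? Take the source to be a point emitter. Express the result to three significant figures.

By the inverse-square law, scaling from 14.1 m to 4.04 m:
(14.1/4.04)² = 12.18, so 23.2 × 12.18 = 282.6 R/h.

283 R/h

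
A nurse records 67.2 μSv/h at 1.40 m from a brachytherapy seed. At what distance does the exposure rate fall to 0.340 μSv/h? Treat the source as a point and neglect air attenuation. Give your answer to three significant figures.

Since intensity falls as 1/r², d₂ = d₁·√(I₁/I₂).
I₁/I₂ = 67.2/0.340 = 197.6, so d₂ = 1.40 × √197.6 = 19.68 m.

19.7 m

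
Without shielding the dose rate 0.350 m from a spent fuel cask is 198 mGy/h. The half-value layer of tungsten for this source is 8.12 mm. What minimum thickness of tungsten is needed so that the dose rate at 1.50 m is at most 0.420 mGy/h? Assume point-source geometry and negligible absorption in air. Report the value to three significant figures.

At 1.50 m, distance alone gives (0.350/1.50)² = 0.05444, so 198 × 0.05444 = 10.78 mGy/h.
Further attenuation needed: 10.78/0.420 = 25.67.
n = log₂(25.67) = 4.682 half-value layers.
Thickness = 4.682 × 8.12 mm = 38.02 mm.

38.0 mm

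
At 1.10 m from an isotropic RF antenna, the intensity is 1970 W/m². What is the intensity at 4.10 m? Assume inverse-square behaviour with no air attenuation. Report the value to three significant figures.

142 W/m²

Intensity scales as (d₁/d₂)², so the rate at 4.10 m is
1970 × (1.10/4.10)² = 1970 × 0.07198 = 141.8 W/m².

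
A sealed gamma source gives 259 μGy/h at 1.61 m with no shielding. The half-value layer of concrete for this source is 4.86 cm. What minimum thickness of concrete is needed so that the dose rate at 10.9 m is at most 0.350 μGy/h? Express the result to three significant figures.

At 10.9 m, distance alone gives (1.61/10.9)² = 0.02182, so 259 × 0.02182 = 5.651 μGy/h.
Further attenuation needed: 5.651/0.350 = 16.15.
n = log₂(16.15) = 4.013 half-value layers.
Thickness = 4.013 × 4.86 cm = 19.50 cm.

19.5 cm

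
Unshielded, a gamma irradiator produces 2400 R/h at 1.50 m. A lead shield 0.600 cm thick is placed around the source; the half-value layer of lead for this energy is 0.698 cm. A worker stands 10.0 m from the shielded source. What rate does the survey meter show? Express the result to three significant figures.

29.8 R/h

Distance alone: 2400 × (1.50/10.0)² = 2400 × 0.02250 = 54.00 R/h.
Shield: 0.600/0.698 = 0.8596 half-value layers → attenuation 2^(−0.8596) = 0.5511.
Combined: 54.00 × 0.5511 = 29.76 R/h.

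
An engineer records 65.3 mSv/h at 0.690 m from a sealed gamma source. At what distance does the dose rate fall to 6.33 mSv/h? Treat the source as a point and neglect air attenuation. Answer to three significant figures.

Intensity scales as (d₁/d₂)², so d₂ = d₁·√(I₁/I₂).
I₁/I₂ = 65.3/6.33 = 10.32, so d₂ = 0.690 × √10.32 = 2.217 m.

2.22 m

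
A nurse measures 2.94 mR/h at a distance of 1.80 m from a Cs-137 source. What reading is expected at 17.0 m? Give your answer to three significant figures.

0.0330 mR/h

Using I₁d₁² = I₂d₂², the rate at 17.0 m is
(1.80/17.0)² = 0.01121, so 2.94 × 0.01121 = 0.03296 mR/h.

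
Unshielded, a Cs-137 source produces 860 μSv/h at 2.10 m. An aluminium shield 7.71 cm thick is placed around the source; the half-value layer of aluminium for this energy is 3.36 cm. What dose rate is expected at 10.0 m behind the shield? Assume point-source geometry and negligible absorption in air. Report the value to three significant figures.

7.73 μSv/h

Distance alone: 860 × (2.10/10.0)² = 860 × 0.04410 = 37.93 μSv/h.
Shield: 7.71/3.36 = 2.295 half-value layers → attenuation 2^(−2.295) = 0.2038.
Combined: 37.93 × 0.2038 = 7.730 μSv/h.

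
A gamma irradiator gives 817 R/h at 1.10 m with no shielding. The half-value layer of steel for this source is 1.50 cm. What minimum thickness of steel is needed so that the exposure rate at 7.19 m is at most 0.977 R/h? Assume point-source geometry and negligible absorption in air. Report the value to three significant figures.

6.44 cm

At 7.19 m, distance alone gives (1.10/7.19)² = 0.02341, so 817 × 0.02341 = 19.13 R/h.
Further attenuation needed: 19.13/0.977 = 19.58.
n = log₂(19.58) = 4.291 half-value layers.
Thickness = 4.291 × 1.50 cm = 6.437 cm.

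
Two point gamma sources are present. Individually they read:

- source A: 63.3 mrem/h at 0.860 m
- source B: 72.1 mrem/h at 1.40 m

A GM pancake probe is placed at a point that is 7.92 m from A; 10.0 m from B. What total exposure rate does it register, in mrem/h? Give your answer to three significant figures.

2.16 mrem/h

By superposition, sum each source's inverse-square contribution:
A: 63.3 × (0.860/7.92)² = 0.7464 mrem/h
B: 72.1 × (1.40/10.0)² = 1.413 mrem/h
Total = 0.7464 + 1.413 = 2.159 mrem/h.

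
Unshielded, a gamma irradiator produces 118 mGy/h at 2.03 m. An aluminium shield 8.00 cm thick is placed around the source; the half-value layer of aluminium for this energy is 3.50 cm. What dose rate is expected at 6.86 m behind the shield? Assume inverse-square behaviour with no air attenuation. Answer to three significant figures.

2.12 mGy/h

Distance alone: 118 × (2.03/6.86)² = 118 × 0.08757 = 10.33 mGy/h.
Shield: 8.00/3.50 = 2.286 half-value layers → attenuation 2^(−2.286) = 0.2050.
Combined: 10.33 × 0.2050 = 2.118 mGy/h.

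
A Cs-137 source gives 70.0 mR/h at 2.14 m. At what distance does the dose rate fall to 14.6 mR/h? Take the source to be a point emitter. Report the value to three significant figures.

4.69 m

Intensity scales as (d₁/d₂)², so d₂ = d₁·√(I₁/I₂).
I₁/I₂ = 70.0/14.6 = 4.795, so d₂ = 2.14 × √4.795 = 4.686 m.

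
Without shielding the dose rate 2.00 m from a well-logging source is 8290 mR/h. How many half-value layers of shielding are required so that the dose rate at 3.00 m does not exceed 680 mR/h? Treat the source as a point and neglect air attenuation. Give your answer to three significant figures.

At 3.00 m, distance alone gives (2.00/3.00)² = 0.4444, so 8290 × 0.4444 = 3684 mR/h.
Further attenuation needed: 3684/680 = 5.418.
n = log₂(5.418) = 2.438 half-value layers.

2.44 half-value layers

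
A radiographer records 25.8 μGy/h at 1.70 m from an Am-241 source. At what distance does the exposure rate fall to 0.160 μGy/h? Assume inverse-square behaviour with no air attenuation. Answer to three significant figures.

Using I₁d₁² = I₂d₂², d₂ = d₁·√(I₁/I₂).
I₁/I₂ = 25.8/0.160 = 161.2, so d₂ = 1.70 × √161.2 = 21.58 m.

21.6 m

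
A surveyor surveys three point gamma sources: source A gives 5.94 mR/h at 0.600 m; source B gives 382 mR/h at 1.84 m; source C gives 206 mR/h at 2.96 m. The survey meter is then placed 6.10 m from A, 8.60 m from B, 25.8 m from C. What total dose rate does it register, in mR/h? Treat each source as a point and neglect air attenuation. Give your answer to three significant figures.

By superposition, sum each source's inverse-square contribution:
A: 5.94 × (0.600/6.10)² = 0.05747 mR/h
B: 382 × (1.84/8.60)² = 17.49 mR/h
C: 206 × (2.96/25.8)² = 2.712 mR/h
Total = 0.05747 + 17.49 + 2.712 = 20.26 mR/h.

20.3 mR/h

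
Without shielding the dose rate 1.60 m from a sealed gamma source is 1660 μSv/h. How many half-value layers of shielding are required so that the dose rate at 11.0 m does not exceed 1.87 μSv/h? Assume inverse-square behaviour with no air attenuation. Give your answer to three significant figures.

At 11.0 m, distance alone gives 1660 × (1.60/11.0)² = 1660 × 0.02116 = 35.13 μSv/h.
Further attenuation needed: 35.13/1.87 = 18.79.
n = log₂(18.79) = 4.232 half-value layers.

4.23 half-value layers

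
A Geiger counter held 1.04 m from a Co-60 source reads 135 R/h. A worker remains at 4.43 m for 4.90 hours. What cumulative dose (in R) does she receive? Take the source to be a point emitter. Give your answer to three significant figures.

Intensity scales as (d₁/d₂)², so rate at 4.43 m:
(1.04/4.43)² = 0.05511, so 135 × 0.05511 = 7.440 R/h.
Dose = rate × time = 7.440 R/h × 4.900 h = 36.46 R.

36.5 R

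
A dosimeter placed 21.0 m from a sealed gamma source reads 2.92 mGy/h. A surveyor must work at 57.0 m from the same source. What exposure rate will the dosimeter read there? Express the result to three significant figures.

Using I₁d₁² = I₂d₂², scaling from 21.0 m to 57.0 m:
2.92 × (21.0/57.0)² = 2.92 × 0.1357 = 0.3962 mGy/h.

0.396 mGy/h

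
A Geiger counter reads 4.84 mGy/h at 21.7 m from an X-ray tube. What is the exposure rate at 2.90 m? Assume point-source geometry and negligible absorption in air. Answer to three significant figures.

Applying the 1/r² law, the rate at 2.90 m is
4.84 × (21.7/2.90)² = 4.84 × 55.99 = 271.0 mGy/h.

271 mGy/h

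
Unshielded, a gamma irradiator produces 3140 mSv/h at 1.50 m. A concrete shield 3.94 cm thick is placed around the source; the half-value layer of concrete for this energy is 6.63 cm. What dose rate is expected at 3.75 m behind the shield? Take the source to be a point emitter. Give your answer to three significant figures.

Distance alone: (1.50/3.75)² = 0.1600, so 3140 × 0.1600 = 502.4 mSv/h.
Shield: 3.94/6.63 = 0.5943 half-value layers → attenuation 2^(−0.5943) = 0.6624.
Combined: 502.4 × 0.6624 = 332.8 mSv/h.

333 mSv/h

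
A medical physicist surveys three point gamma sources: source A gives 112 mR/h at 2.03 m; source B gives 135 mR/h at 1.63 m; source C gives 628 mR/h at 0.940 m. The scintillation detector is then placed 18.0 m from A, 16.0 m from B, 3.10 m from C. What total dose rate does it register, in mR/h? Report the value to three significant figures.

60.6 mR/h

Each source contributes Iᵢ·(dᵢ/rᵢ)²; contributions add.
A: 112 × (2.03/18.0)² = 1.425 mR/h
B: 135 × (1.63/16.0)² = 1.401 mR/h
C: 628 × (0.940/3.10)² = 57.74 mR/h
Total = 1.425 + 1.401 + 57.74 = 60.57 mR/h.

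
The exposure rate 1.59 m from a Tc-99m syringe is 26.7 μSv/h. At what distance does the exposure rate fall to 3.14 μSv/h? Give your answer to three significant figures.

Using I₁d₁² = I₂d₂², d₂ = d₁·√(I₁/I₂).
I₁/I₂ = 26.7/3.14 = 8.503, so d₂ = 1.59 × √8.503 = 4.636 m.

4.64 m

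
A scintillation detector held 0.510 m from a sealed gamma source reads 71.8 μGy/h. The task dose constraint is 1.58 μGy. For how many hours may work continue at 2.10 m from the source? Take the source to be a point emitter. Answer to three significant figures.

0.373 h

Applying the 1/r² law, rate at 2.10 m:
(0.510/2.10)² = 0.05898, so 71.8 × 0.05898 = 4.235 μGy/h.
Stay time = 1.58 μGy ÷ 4.235 μGy/h = 0.3731 h.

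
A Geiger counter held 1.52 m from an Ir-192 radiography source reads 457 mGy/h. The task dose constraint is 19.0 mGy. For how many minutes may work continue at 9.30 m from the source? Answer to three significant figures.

Intensity scales as (d₁/d₂)², so rate at 9.30 m:
457 × (1.52/9.30)² = 457 × 0.02671 = 12.21 mGy/h.
Stay time = 19.0 mGy ÷ 12.21 mGy/h = 1.556 h = 93.36 min.

93.4 min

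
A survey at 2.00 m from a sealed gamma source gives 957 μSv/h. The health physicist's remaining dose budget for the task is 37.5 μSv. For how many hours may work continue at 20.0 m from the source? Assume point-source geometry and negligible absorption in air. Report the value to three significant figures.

3.92 h

Since intensity falls as 1/r², rate at 20.0 m:
957 × (2.00/20.0)² = 957 × 0.01000 = 9.570 μSv/h.
Stay time = 37.5 μSv ÷ 9.570 μSv/h = 3.918 h.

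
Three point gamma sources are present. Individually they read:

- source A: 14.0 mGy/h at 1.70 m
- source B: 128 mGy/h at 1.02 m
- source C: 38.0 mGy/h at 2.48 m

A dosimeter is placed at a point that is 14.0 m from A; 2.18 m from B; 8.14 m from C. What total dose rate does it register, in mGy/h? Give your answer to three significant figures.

By superposition, sum each source's inverse-square contribution:
A: 14.0 × (1.70/14.0)² = 0.2064 mGy/h
B: 128 × (1.02/2.18)² = 28.02 mGy/h
C: 38.0 × (2.48/8.14)² = 3.527 mGy/h
Total = 0.2064 + 28.02 + 3.527 = 31.75 mGy/h.

31.8 mGy/h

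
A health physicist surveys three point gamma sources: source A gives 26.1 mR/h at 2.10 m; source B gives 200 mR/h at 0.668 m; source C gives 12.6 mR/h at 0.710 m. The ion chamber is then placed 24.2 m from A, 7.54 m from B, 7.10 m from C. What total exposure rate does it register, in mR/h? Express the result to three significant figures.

By superposition, sum each source's inverse-square contribution:
A: 26.1 × (2.10/24.2)² = 0.1965 mR/h
B: 200 × (0.668/7.54)² = 1.570 mR/h
C: 12.6 × (0.710/7.10)² = 0.1260 mR/h
Total = 0.1965 + 1.570 + 0.1260 = 1.893 mR/h.

1.89 mR/h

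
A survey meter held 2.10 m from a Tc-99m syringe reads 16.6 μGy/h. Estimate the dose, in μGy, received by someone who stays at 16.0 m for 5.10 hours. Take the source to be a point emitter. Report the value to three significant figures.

1.46 μGy

By the inverse-square law, rate at 16.0 m:
(2.10/16.0)² = 0.01723, so 16.6 × 0.01723 = 0.2860 μGy/h.
Dose = rate × time = 0.2860 μGy/h × 5.100 h = 1.459 μGy.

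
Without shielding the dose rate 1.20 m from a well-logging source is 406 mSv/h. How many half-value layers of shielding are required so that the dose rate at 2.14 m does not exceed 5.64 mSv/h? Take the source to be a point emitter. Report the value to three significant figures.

4.50 half-value layers

At 2.14 m, distance alone gives 406 × (1.20/2.14)² = 406 × 0.3144 = 127.6 mSv/h.
Further attenuation needed: 127.6/5.64 = 22.62.
n = log₂(22.62) = 4.500 half-value layers.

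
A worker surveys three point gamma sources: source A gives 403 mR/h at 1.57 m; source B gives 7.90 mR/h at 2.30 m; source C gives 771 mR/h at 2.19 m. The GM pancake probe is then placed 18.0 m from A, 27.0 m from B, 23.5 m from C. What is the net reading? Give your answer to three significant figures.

9.82 mR/h

By superposition, sum each source's inverse-square contribution:
A: 403 × (1.57/18.0)² = 3.066 mR/h
B: 7.90 × (2.30/27.0)² = 0.05733 mR/h
C: 771 × (2.19/23.5)² = 6.696 mR/h
Total = 3.066 + 0.05733 + 6.696 = 9.819 mR/h.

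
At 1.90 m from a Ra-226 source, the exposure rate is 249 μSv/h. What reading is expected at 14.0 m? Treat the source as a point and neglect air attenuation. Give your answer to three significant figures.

4.59 μSv/h

Since intensity falls as 1/r², the rate at 14.0 m is
249 × (1.90/14.0)² = 249 × 0.01842 = 4.587 μSv/h.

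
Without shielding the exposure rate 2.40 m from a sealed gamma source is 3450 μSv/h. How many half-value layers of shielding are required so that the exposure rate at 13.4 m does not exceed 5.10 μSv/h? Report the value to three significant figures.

At 13.4 m, distance alone gives (2.40/13.4)² = 0.03208, so 3450 × 0.03208 = 110.7 μSv/h.
Further attenuation needed: 110.7/5.10 = 21.71.
n = log₂(21.71) = 4.440 half-value layers.

4.44 half-value layers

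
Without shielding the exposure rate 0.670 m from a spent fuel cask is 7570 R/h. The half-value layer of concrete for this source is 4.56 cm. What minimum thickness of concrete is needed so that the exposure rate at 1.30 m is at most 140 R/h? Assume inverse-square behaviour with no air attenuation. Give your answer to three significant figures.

17.5 cm

At 1.30 m, distance alone gives (0.670/1.30)² = 0.2656, so 7570 × 0.2656 = 2011 R/h.
Further attenuation needed: 2011/140 = 14.36.
n = log₂(14.36) = 3.844 half-value layers.
Thickness = 3.844 × 4.56 cm = 17.53 cm.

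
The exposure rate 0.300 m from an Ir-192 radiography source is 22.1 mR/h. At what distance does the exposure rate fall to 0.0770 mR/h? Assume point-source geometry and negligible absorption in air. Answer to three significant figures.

5.08 m

Using I₁d₁² = I₂d₂², d₂ = d₁·√(I₁/I₂).
I₁/I₂ = 22.1/0.0770 = 287.0, so d₂ = 0.300 × √287.0 = 5.082 m.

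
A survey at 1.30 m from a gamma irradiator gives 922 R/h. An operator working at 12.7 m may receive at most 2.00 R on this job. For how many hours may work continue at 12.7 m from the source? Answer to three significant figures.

Applying the 1/r² law, rate at 12.7 m:
922 × (1.30/12.7)² = 922 × 0.01048 = 9.663 R/h.
Stay time = 2.00 R ÷ 9.663 R/h = 0.2070 h.

0.207 h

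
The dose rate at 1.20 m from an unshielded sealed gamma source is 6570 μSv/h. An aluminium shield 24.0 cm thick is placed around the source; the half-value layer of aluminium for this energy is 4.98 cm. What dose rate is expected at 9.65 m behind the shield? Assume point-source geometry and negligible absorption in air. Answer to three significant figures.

3.60 μSv/h

Distance alone: (1.20/9.65)² = 0.01546, so 6570 × 0.01546 = 101.6 μSv/h.
Shield: 24.0/4.98 = 4.819 half-value layers → attenuation 2^(−4.819) = 0.03543.
Combined: 101.6 × 0.03543 = 3.600 μSv/h.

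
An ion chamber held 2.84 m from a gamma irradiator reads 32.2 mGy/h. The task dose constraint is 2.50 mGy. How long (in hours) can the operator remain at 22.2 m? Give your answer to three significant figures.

Intensity scales as (d₁/d₂)², so rate at 22.2 m:
(2.84/22.2)² = 0.01637, so 32.2 × 0.01637 = 0.5271 mGy/h.
Stay time = 2.50 mGy ÷ 0.5271 mGy/h = 4.743 h.

4.74 h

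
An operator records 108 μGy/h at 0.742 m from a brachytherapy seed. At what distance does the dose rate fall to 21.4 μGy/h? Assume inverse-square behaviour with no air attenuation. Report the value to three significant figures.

Intensity scales as (d₁/d₂)², so d₂ = d₁·√(I₁/I₂).
I₁/I₂ = 108/21.4 = 5.047, so d₂ = 0.742 × √5.047 = 1.667 m.

1.67 m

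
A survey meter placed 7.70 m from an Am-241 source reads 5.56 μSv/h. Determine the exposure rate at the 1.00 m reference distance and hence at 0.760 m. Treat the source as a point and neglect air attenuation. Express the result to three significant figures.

Since intensity falls as 1/r²,
At 1.00 m: (7.70/1.00)² = 59.29, so 5.56 × 59.29 = 329.7 μSv/h
At 0.760 m: 329.7 × (1.00/0.760)² = 329.7 × 1.731 = 570.7 μSv/h.

330 μSv/h; 571 μSv/h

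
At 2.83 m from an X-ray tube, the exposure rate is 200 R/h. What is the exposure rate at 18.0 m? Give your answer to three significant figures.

By the inverse-square law, the rate at 18.0 m is
(2.83/18.0)² = 0.02472, so 200 × 0.02472 = 4.944 R/h.

4.94 R/h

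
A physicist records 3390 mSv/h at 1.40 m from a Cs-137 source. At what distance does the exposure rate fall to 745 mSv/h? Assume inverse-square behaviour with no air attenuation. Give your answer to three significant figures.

Using I₁d₁² = I₂d₂², d₂ = d₁·√(I₁/I₂).
I₁/I₂ = 3390/745 = 4.550, so d₂ = 1.40 × √4.550 = 2.986 m.

2.99 m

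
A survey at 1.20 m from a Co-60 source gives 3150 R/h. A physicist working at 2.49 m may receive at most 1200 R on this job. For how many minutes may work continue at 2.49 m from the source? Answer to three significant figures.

Using I₁d₁² = I₂d₂², rate at 2.49 m:
3150 × (1.20/2.49)² = 3150 × 0.2323 = 731.7 R/h.
Stay time = 1200 R ÷ 731.7 R/h = 1.640 h = 98.40 min.

98.4 min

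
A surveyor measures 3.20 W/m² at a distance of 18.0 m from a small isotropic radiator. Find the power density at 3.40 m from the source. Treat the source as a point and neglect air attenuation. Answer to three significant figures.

89.7 W/m²

Applying the 1/r² law, the rate at 3.40 m is
3.20 × (18.0/3.40)² = 3.20 × 28.03 = 89.70 W/m².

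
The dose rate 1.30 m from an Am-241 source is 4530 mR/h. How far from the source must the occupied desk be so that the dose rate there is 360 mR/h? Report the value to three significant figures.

4.61 m

Using I₁d₁² = I₂d₂², d₂ = d₁·√(I₁/I₂).
I₁/I₂ = 4530/360 = 12.58, so d₂ = 1.30 × √12.58 = 4.611 m.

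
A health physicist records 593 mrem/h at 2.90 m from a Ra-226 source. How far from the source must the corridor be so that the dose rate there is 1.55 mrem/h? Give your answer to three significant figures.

56.7 m

By the inverse-square law, d₂ = d₁·√(I₁/I₂).
I₁/I₂ = 593/1.55 = 382.6, so d₂ = 2.90 × √382.6 = 56.72 m.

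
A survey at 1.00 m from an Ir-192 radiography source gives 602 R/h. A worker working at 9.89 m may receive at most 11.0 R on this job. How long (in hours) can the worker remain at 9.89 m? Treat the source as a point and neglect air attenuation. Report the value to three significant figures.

1.79 h

Using I₁d₁² = I₂d₂², rate at 9.89 m:
(1.00/9.89)² = 0.01022, so 602 × 0.01022 = 6.152 R/h.
Stay time = 11.0 R ÷ 6.152 R/h = 1.788 h.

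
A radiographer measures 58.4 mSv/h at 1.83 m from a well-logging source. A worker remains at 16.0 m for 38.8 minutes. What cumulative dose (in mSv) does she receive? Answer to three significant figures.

Intensity scales as (d₁/d₂)², so rate at 16.0 m:
(1.83/16.0)² = 0.01308, so 58.4 × 0.01308 = 0.7639 mSv/h.
Dose = rate × time = 0.7639 mSv/h × 0.6467 h = 0.4940 mSv.

0.494 mSv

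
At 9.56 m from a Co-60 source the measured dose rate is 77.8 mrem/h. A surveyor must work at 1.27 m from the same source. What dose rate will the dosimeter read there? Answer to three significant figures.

4410 mrem/h

Using I₁d₁² = I₂d₂², scaling from 9.56 m to 1.27 m:
(9.56/1.27)² = 56.66, so 77.8 × 56.66 = 4408 mrem/h.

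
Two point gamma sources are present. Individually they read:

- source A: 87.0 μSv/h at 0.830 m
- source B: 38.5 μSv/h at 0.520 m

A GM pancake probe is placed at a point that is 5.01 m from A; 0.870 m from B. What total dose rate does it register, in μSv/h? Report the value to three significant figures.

By superposition, sum each source's inverse-square contribution:
A: 87.0 × (0.830/5.01)² = 2.388 μSv/h
B: 38.5 × (0.520/0.870)² = 13.75 μSv/h
Total = 2.388 + 13.75 = 16.14 μSv/h.

16.1 μSv/h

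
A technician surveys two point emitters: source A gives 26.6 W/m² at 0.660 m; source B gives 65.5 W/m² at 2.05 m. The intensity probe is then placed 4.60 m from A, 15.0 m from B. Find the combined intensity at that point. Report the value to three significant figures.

By superposition, sum each source's inverse-square contribution:
A: 26.6 × (0.660/4.60)² = 0.5476 W/m²
B: 65.5 × (2.05/15.0)² = 1.223 W/m²
Total = 0.5476 + 1.223 = 1.771 W/m².

1.77 W/m²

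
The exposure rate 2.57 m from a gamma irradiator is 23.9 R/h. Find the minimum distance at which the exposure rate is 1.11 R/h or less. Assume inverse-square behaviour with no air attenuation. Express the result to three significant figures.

Intensity scales as (d₁/d₂)², so d₂ = d₁·√(I₁/I₂).
I₁/I₂ = 23.9/1.11 = 21.53, so d₂ = 2.57 × √21.53 = 11.92 m.

11.9 m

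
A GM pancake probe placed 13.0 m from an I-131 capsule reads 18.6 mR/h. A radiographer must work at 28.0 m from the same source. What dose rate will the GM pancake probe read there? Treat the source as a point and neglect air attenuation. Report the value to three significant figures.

4.01 mR/h

Applying the 1/r² law, scaling from 13.0 m to 28.0 m:
18.6 × (13.0/28.0)² = 18.6 × 0.2156 = 4.010 mR/h.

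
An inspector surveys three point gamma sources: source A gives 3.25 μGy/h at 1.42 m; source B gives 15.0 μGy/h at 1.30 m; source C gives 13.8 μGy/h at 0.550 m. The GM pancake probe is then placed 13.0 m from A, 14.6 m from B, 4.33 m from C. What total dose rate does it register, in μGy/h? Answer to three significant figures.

By superposition, sum each source's inverse-square contribution:
A: 3.25 × (1.42/13.0)² = 0.03878 μGy/h
B: 15.0 × (1.30/14.6)² = 0.1189 μGy/h
C: 13.8 × (0.550/4.33)² = 0.2227 μGy/h
Total = 0.03878 + 0.1189 + 0.2227 = 0.3804 μGy/h.

0.380 μGy/h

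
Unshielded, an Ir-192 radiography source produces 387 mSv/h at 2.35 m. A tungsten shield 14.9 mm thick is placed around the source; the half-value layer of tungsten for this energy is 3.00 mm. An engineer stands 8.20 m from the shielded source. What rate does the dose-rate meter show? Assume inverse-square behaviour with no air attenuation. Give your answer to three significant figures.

1.02 mSv/h

Distance alone: (2.35/8.20)² = 0.08213, so 387 × 0.08213 = 31.78 mSv/h.
Shield: 14.9/3.00 = 4.967 half-value layers → attenuation 2^(−4.967) = 0.03197.
Combined: 31.78 × 0.03197 = 1.016 mSv/h.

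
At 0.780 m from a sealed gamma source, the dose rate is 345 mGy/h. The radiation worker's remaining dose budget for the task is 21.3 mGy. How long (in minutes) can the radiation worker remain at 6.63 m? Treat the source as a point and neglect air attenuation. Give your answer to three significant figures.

268 min

Since intensity falls as 1/r², rate at 6.63 m:
(0.780/6.63)² = 0.01384, so 345 × 0.01384 = 4.775 mGy/h.
Stay time = 21.3 mGy ÷ 4.775 mGy/h = 4.461 h = 267.7 min.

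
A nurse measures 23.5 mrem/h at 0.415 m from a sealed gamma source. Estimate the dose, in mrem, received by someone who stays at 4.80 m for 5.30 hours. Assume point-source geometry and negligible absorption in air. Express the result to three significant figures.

0.931 mrem

Intensity scales as (d₁/d₂)², so rate at 4.80 m:
(0.415/4.80)² = 0.007475, so 23.5 × 0.007475 = 0.1757 mrem/h.
Dose = rate × time = 0.1757 mrem/h × 5.300 h = 0.9312 mrem.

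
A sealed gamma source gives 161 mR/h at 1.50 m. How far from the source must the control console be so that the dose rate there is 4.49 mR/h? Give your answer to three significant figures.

8.98 m

By the inverse-square law, d₂ = d₁·√(I₁/I₂).
I₁/I₂ = 161/4.49 = 35.86, so d₂ = 1.50 × √35.86 = 8.982 m.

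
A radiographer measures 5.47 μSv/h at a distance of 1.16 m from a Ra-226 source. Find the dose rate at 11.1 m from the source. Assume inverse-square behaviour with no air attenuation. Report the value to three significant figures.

0.0597 μSv/h

By the inverse-square law, the rate at 11.1 m is
5.47 × (1.16/11.1)² = 5.47 × 0.01092 = 0.05973 μSv/h.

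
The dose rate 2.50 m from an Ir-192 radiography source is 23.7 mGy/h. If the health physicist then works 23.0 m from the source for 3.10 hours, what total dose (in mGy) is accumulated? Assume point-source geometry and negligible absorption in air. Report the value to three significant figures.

Intensity scales as (d₁/d₂)², so rate at 23.0 m:
23.7 × (2.50/23.0)² = 23.7 × 0.01181 = 0.2799 mGy/h.
Dose = rate × time = 0.2799 mGy/h × 3.100 h = 0.8677 mGy.

0.868 mGy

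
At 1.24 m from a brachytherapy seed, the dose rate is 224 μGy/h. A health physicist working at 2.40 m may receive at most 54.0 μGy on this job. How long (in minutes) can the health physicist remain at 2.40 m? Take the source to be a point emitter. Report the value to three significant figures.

54.2 min

Applying the 1/r² law, rate at 2.40 m:
(1.24/2.40)² = 0.2669, so 224 × 0.2669 = 59.79 μGy/h.
Stay time = 54.0 μGy ÷ 59.79 μGy/h = 0.9032 h = 54.19 min.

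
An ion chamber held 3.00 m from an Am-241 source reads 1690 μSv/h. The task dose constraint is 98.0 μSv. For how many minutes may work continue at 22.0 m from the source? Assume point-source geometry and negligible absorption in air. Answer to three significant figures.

Since intensity falls as 1/r², rate at 22.0 m:
1690 × (3.00/22.0)² = 1690 × 0.01860 = 31.43 μSv/h.
Stay time = 98.0 μSv ÷ 31.43 μSv/h = 3.118 h = 187.1 min.

187 min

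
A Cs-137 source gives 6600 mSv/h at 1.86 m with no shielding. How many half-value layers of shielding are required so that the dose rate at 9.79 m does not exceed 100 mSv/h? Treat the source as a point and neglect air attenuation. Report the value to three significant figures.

At 9.79 m, distance alone gives (1.86/9.79)² = 0.03610, so 6600 × 0.03610 = 238.3 mSv/h.
Further attenuation needed: 238.3/100 = 2.383.
n = log₂(2.383) = 1.253 half-value layers.

1.25 half-value layers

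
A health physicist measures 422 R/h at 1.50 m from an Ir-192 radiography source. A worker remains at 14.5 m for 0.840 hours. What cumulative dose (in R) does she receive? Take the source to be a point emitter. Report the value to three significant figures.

3.79 R

Intensity scales as (d₁/d₂)², so rate at 14.5 m:
422 × (1.50/14.5)² = 422 × 0.01070 = 4.515 R/h.
Dose = rate × time = 4.515 R/h × 0.8400 h = 3.793 R.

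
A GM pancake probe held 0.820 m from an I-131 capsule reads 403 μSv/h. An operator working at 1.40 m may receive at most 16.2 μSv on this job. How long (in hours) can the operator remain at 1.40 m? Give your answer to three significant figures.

Intensity scales as (d₁/d₂)², so rate at 1.40 m:
403 × (0.820/1.40)² = 403 × 0.3431 = 138.3 μSv/h.
Stay time = 16.2 μSv ÷ 138.3 μSv/h = 0.1171 h.

0.117 h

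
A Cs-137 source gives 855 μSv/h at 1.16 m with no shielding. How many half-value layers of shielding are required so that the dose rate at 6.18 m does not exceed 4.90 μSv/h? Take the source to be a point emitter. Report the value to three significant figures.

At 6.18 m, distance alone gives 855 × (1.16/6.18)² = 855 × 0.03523 = 30.12 μSv/h.
Further attenuation needed: 30.12/4.90 = 6.147.
n = log₂(6.147) = 2.620 half-value layers.

2.62 half-value layers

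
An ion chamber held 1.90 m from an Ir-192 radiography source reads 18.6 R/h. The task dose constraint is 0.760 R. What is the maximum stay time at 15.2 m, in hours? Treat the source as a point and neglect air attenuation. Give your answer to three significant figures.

Since intensity falls as 1/r², rate at 15.2 m:
18.6 × (1.90/15.2)² = 18.6 × 0.01562 = 0.2905 R/h.
Stay time = 0.760 R ÷ 0.2905 R/h = 2.616 h.

2.62 h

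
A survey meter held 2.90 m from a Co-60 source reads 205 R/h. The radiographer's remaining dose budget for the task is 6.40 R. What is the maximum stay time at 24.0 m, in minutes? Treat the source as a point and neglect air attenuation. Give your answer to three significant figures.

128 min

Intensity scales as (d₁/d₂)², so rate at 24.0 m:
(2.90/24.0)² = 0.01460, so 205 × 0.01460 = 2.993 R/h.
Stay time = 6.40 R ÷ 2.993 R/h = 2.138 h = 128.3 min.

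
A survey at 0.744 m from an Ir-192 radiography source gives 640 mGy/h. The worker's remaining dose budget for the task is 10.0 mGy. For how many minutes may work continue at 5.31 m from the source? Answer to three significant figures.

Applying the 1/r² law, rate at 5.31 m:
(0.744/5.31)² = 0.01963, so 640 × 0.01963 = 12.56 mGy/h.
Stay time = 10.0 mGy ÷ 12.56 mGy/h = 0.7962 h = 47.77 min.

47.8 min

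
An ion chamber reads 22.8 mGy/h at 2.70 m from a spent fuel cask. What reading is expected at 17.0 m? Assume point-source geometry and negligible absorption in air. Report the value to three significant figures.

Applying the 1/r² law, the rate at 17.0 m is
(2.70/17.0)² = 0.02522, so 22.8 × 0.02522 = 0.5750 mGy/h.

0.575 mGy/h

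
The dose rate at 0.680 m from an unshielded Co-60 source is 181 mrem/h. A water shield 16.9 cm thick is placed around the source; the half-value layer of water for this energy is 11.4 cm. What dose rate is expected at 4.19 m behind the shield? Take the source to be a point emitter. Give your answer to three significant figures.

1.71 mrem/h

Distance alone: 181 × (0.680/4.19)² = 181 × 0.02634 = 4.768 mrem/h.
Shield: 16.9/11.4 = 1.482 half-value layers → attenuation 2^(−1.482) = 0.3580.
Combined: 4.768 × 0.3580 = 1.707 mrem/h.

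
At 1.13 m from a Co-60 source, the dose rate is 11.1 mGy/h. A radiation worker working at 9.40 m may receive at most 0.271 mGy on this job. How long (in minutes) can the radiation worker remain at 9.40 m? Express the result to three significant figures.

Intensity scales as (d₁/d₂)², so rate at 9.40 m:
(1.13/9.40)² = 0.01445, so 11.1 × 0.01445 = 0.1604 mGy/h.
Stay time = 0.271 mGy ÷ 0.1604 mGy/h = 1.690 h = 101.4 min.

101 min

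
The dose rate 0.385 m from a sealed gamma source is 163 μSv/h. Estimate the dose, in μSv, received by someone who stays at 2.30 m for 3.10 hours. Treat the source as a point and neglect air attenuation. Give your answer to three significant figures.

By the inverse-square law, rate at 2.30 m:
(0.385/2.30)² = 0.02802, so 163 × 0.02802 = 4.567 μSv/h.
Dose = rate × time = 4.567 μSv/h × 3.100 h = 14.16 μSv.

14.2 μSv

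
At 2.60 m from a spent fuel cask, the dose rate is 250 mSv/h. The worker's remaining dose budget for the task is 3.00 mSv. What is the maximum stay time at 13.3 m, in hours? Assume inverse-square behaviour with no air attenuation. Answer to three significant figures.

Intensity scales as (d₁/d₂)², so rate at 13.3 m:
250 × (2.60/13.3)² = 250 × 0.03822 = 9.555 mSv/h.
Stay time = 3.00 mSv ÷ 9.555 mSv/h = 0.3140 h.

0.314 h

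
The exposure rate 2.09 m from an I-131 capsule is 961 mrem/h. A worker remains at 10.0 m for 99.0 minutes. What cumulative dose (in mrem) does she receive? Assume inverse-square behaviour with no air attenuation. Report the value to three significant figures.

69.3 mrem

Since intensity falls as 1/r², rate at 10.0 m:
(2.09/10.0)² = 0.04368, so 961 × 0.04368 = 41.98 mrem/h.
Dose = rate × time = 41.98 mrem/h × 1.650 h = 69.27 mrem.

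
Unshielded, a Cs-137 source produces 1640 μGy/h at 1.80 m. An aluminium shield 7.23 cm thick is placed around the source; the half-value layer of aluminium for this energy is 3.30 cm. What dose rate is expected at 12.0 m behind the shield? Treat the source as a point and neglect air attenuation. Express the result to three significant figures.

8.08 μGy/h

Distance alone: 1640 × (1.80/12.0)² = 1640 × 0.02250 = 36.90 μGy/h.
Shield: 7.23/3.30 = 2.191 half-value layers → attenuation 2^(−2.191) = 0.2190.
Combined: 36.90 × 0.2190 = 8.081 μGy/h.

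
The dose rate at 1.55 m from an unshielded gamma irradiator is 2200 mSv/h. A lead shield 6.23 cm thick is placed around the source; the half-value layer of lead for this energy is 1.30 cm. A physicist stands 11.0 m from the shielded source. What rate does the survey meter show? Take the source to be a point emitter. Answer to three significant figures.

1.58 mSv/h

Distance alone: 2200 × (1.55/11.0)² = 2200 × 0.01986 = 43.69 mSv/h.
Shield: 6.23/1.30 = 4.792 half-value layers → attenuation 2^(−4.792) = 0.03610.
Combined: 43.69 × 0.03610 = 1.577 mSv/h.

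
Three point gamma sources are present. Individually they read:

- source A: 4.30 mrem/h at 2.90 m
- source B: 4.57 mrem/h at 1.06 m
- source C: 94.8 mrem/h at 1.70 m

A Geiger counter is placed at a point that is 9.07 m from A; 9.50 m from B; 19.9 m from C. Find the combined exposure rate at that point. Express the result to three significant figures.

By superposition, sum each source's inverse-square contribution:
A: 4.30 × (2.90/9.07)² = 0.4396 mrem/h
B: 4.57 × (1.06/9.50)² = 0.05690 mrem/h
C: 94.8 × (1.70/19.9)² = 0.6918 mrem/h
Total = 0.4396 + 0.05690 + 0.6918 = 1.188 mrem/h.

1.19 mrem/h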